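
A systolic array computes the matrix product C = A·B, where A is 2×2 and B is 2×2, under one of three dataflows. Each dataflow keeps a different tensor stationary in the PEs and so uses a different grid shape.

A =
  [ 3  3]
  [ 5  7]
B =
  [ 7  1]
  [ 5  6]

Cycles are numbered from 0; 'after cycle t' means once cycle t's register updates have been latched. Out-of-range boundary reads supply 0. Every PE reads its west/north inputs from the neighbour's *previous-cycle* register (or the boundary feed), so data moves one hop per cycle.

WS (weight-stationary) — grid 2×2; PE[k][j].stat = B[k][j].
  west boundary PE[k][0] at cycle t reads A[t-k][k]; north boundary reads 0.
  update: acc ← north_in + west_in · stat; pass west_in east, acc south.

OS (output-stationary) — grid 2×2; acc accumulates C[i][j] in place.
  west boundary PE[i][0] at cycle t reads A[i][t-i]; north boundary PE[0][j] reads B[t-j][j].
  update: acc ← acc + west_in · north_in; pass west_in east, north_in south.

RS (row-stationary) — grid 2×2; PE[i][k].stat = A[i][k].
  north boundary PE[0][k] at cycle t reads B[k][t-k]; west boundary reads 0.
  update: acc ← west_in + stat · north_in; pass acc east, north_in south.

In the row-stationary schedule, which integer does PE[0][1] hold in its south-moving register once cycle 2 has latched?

register = 6

RS 2×2: PE[0][1] cycle-by-cycle (with neighbour feeds):
  cycle 0: PE[0][0] → acc 21, east 21, south 7
  cycle 0: PE[0][1] → acc 0, east 0, south 0
  cycle 1: PE[0][0] → acc 3, east 3, south 1
  cycle 1: PE[0][1] → acc 36, east 36, south 5
  cycle 2: PE[0][0] → acc 0, east 0, south 0
  cycle 2: PE[0][1] → acc 21, east 21, south 6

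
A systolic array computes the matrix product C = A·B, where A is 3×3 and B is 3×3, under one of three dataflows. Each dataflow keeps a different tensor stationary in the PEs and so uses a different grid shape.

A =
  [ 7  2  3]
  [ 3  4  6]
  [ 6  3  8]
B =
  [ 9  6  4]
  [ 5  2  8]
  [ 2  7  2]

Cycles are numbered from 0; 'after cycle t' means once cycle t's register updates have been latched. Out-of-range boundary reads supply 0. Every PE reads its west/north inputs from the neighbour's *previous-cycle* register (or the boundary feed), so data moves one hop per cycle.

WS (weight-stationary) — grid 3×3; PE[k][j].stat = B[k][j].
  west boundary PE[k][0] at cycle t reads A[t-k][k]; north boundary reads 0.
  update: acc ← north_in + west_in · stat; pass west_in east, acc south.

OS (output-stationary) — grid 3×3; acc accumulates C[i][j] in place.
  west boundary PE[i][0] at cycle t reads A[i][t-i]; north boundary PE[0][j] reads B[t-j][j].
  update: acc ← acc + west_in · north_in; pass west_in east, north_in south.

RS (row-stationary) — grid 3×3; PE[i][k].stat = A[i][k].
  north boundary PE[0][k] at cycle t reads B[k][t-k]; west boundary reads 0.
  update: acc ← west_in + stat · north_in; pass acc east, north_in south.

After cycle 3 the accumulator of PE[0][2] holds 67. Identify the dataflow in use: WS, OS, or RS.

dataflow = RS

WS [3×3] PE[0][2] across cycles:
  0: (0,2).acc=0  regs=<0,0>
  1: (0,2).acc=0  regs=<0,0>
  2: (0,2).acc=28  regs=<7,28>
  3: (0,2).acc=12  regs=<3,12>
OS [3×3] PE[0][2] across cycles:
  0: (0,2).acc=0  regs=<0,0>
  1: (0,2).acc=0  regs=<0,0>
  2: (0,2).acc=28  regs=<7,4>
  3: (0,2).acc=44  regs=<2,8>
RS [3×3] PE[0][2] across cycles:
  0: (0,2).acc=0  regs=<0,0>
  1: (0,2).acc=0  regs=<0,0>
  2: (0,2).acc=79  regs=<79,2>
  3: (0,2).acc=67  regs=<67,7>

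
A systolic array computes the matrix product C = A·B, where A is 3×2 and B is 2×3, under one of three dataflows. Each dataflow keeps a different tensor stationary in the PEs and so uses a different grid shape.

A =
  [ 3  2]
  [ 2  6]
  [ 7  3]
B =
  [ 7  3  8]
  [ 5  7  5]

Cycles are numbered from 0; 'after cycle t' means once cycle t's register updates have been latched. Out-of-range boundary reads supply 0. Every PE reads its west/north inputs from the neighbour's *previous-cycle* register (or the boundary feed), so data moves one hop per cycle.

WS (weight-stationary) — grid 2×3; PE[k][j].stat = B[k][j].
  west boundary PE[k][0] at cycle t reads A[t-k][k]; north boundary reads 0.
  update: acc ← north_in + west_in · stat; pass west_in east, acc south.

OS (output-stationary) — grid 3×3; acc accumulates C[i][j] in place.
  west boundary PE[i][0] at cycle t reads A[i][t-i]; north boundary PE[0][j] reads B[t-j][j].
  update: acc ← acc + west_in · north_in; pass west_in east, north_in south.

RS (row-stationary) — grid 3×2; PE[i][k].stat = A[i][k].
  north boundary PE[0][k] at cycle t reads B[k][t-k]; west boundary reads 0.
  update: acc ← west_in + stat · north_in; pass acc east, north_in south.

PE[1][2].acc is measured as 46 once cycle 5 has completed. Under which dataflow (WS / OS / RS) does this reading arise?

WS [2×3] PE[1][2] across cycles:
  after 0 — PE[1][2] acc=0, pass-E 0, pass-S 0
  after 1 — PE[1][2] acc=0, pass-E 0, pass-S 0
  after 2 — PE[1][2] acc=0, pass-E 0, pass-S 0
  after 3 — PE[1][2] acc=34, pass-E 2, pass-S 34
  after 4 — PE[1][2] acc=46, pass-E 6, pass-S 46
  after 5 — PE[1][2] acc=71, pass-E 3, pass-S 71
OS [3×3] PE[1][2] across cycles:
  after 0 — PE[1][2] acc=0, pass-E 0, pass-S 0
  after 1 — PE[1][2] acc=0, pass-E 0, pass-S 0
  after 2 — PE[1][2] acc=0, pass-E 0, pass-S 0
  after 3 — PE[1][2] acc=16, pass-E 2, pass-S 8
  after 4 — PE[1][2] acc=46, pass-E 6, pass-S 5
  after 5 — PE[1][2] acc=46, pass-E 0, pass-S 0
RS (3×2): PE[1][2] does not exist.

dataflow = OS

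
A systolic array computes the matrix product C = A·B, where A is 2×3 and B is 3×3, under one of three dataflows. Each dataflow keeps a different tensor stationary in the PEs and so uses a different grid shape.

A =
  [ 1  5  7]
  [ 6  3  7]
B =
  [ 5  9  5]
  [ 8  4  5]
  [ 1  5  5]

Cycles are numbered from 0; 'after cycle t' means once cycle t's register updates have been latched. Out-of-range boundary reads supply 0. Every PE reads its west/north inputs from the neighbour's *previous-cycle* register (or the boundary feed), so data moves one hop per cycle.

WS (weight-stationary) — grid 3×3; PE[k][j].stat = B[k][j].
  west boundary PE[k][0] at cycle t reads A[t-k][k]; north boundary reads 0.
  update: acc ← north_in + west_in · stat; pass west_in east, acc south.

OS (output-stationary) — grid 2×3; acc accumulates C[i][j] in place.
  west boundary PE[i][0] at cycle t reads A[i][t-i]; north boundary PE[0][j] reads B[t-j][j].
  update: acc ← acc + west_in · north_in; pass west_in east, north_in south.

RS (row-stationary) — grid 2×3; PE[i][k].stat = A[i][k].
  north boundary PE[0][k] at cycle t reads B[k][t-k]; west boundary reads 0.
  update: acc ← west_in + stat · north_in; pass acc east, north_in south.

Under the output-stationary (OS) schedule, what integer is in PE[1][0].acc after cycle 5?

OS on a 2×3 grid — tracing PE[1][0] and its feeders:
  step 0 · PE0,0: acc=5; fwd→1 fwd↓5
  step 0 · PE1,0: acc=0; fwd→0 fwd↓0
  step 1 · PE0,0: acc=45; fwd→5 fwd↓8
  step 1 · PE1,0: acc=30; fwd→6 fwd↓5
  step 2 · PE0,0: acc=52; fwd→7 fwd↓1
  step 2 · PE1,0: acc=54; fwd→3 fwd↓8
  step 3 · PE0,0: acc=52; fwd→0 fwd↓0
  step 3 · PE1,0: acc=61; fwd→7 fwd↓1
  step 4 · PE0,0: acc=52; fwd→0 fwd↓0
  step 4 · PE1,0: acc=61; fwd→0 fwd↓0
  step 5 · PE0,0: acc=52; fwd→0 fwd↓0
  step 5 · PE1,0: acc=61; fwd→0 fwd↓0

PE[1][0].acc = 61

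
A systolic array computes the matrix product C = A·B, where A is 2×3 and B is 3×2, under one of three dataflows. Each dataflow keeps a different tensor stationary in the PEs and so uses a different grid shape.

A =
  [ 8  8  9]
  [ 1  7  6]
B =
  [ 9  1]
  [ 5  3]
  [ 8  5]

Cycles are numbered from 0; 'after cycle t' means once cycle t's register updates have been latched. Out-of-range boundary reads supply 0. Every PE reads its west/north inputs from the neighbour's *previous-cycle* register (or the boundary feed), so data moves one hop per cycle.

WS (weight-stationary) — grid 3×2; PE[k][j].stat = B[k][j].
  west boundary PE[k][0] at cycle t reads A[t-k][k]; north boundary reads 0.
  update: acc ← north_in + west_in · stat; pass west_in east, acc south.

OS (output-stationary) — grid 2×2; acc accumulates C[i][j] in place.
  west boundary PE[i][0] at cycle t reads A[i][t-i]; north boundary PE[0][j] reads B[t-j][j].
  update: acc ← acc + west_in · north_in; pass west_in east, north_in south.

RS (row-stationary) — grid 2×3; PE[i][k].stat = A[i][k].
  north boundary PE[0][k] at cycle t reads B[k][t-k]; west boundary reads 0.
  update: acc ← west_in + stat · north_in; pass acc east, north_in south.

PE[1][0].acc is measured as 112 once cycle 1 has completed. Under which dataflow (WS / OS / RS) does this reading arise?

dataflow = WS

Under WS (3×2), PE[1][0]:
  after 0 — PE[1][0] acc=0, pass-E 0, pass-S 0
  after 1 — PE[1][0] acc=112, pass-E 8, pass-S 112
Under OS (2×2), PE[1][0]:
  after 0 — PE[1][0] acc=0, pass-E 0, pass-S 0
  after 1 — PE[1][0] acc=9, pass-E 1, pass-S 9
Under RS (2×3), PE[1][0]:
  after 0 — PE[1][0] acc=0, pass-E 0, pass-S 0
  after 1 — PE[1][0] acc=9, pass-E 9, pass-S 9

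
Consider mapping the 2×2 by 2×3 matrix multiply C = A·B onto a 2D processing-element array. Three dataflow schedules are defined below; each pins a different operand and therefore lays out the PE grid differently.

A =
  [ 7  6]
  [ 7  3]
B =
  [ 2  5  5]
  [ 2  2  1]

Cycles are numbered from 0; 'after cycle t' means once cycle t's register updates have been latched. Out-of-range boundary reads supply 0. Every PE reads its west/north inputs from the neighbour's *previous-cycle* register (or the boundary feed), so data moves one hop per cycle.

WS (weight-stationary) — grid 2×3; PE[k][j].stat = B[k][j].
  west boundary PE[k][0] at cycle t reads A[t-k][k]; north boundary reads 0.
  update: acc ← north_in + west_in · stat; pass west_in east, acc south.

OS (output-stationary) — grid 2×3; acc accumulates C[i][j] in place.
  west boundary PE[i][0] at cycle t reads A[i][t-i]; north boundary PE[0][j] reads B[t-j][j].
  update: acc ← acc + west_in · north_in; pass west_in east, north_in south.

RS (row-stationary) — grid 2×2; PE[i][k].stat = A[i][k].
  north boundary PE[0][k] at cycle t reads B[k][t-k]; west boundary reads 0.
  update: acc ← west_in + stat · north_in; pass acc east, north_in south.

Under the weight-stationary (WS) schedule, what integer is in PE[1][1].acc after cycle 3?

PE[1][1].acc = 41

WS on a 2×3 grid — tracing PE[1][1] and its feeders:
  @0  [0,1]  acc 0  |  →0  ↓0
  @0  [1,0]  acc 0  |  →0  ↓0
  @0  [1,1]  acc 0  |  →0  ↓0
  @1  [0,1]  acc 35  |  →7  ↓35
  @1  [1,0]  acc 26  |  →6  ↓26
  @1  [1,1]  acc 0  |  →0  ↓0
  @2  [0,1]  acc 35  |  →7  ↓35
  @2  [1,0]  acc 20  |  →3  ↓20
  @2  [1,1]  acc 47  |  →6  ↓47
  @3  [0,1]  acc 0  |  →0  ↓0
  @3  [1,0]  acc 0  |  →0  ↓0
  @3  [1,1]  acc 41  |  →3  ↓41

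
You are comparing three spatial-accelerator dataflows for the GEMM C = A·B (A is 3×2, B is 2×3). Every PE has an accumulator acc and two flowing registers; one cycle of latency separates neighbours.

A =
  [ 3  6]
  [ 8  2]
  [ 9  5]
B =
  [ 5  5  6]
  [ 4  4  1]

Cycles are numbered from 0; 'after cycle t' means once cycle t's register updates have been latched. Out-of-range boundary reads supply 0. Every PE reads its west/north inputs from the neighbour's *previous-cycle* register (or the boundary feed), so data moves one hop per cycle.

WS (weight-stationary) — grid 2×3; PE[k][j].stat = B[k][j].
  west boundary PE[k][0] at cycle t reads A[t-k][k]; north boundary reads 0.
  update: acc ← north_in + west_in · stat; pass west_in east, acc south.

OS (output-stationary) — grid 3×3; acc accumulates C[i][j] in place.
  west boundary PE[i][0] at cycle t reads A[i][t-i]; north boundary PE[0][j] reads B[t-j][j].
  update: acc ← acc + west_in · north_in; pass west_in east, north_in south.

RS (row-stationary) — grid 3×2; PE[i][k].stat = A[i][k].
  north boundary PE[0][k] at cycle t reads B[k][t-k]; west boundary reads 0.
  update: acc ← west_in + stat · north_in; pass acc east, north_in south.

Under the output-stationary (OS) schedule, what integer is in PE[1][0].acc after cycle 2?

PE[1][0].acc = 48

OS (3×3). Following PE[1][0] plus its west/north inputs:
  [0] (0,0) acc=15 (h:3 v:5)
  [0] (1,0) acc=0 (h:0 v:0)
  [1] (0,0) acc=39 (h:6 v:4)
  [1] (1,0) acc=40 (h:8 v:5)
  [2] (0,0) acc=39 (h:0 v:0)
  [2] (1,0) acc=48 (h:2 v:4)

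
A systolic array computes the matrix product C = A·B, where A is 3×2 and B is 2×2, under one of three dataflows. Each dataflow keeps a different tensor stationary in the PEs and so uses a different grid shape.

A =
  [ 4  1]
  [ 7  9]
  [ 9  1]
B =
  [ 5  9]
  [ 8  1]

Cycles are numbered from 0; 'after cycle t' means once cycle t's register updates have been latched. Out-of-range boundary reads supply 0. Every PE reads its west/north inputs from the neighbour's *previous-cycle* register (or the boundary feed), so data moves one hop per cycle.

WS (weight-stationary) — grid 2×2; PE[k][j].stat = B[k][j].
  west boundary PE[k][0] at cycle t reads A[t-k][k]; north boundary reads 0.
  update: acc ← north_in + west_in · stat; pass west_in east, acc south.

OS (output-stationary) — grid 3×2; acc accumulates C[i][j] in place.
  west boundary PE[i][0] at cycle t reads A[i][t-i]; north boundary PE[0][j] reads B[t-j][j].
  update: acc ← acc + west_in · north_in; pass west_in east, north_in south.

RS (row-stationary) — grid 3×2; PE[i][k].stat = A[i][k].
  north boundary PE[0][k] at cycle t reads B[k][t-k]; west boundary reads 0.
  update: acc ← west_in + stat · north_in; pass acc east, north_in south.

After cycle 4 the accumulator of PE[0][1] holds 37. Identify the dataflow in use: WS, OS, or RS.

dataflow = OS

WS (2×2 grid), PE[0][1]:
  step 0 · PE0,1: acc=0; fwd→0 fwd↓0
  step 1 · PE0,1: acc=36; fwd→4 fwd↓36
  step 2 · PE0,1: acc=63; fwd→7 fwd↓63
  step 3 · PE0,1: acc=81; fwd→9 fwd↓81
  step 4 · PE0,1: acc=0; fwd→0 fwd↓0
OS (3×2 grid), PE[0][1]:
  step 0 · PE0,1: acc=0; fwd→0 fwd↓0
  step 1 · PE0,1: acc=36; fwd→4 fwd↓9
  step 2 · PE0,1: acc=37; fwd→1 fwd↓1
  step 3 · PE0,1: acc=37; fwd→0 fwd↓0
  step 4 · PE0,1: acc=37; fwd→0 fwd↓0
RS (3×2 grid), PE[0][1]:
  step 0 · PE0,1: acc=0; fwd→0 fwd↓0
  step 1 · PE0,1: acc=28; fwd→28 fwd↓8
  step 2 · PE0,1: acc=37; fwd→37 fwd↓1
  step 3 · PE0,1: acc=0; fwd→0 fwd↓0
  step 4 · PE0,1: acc=0; fwd→0 fwd↓0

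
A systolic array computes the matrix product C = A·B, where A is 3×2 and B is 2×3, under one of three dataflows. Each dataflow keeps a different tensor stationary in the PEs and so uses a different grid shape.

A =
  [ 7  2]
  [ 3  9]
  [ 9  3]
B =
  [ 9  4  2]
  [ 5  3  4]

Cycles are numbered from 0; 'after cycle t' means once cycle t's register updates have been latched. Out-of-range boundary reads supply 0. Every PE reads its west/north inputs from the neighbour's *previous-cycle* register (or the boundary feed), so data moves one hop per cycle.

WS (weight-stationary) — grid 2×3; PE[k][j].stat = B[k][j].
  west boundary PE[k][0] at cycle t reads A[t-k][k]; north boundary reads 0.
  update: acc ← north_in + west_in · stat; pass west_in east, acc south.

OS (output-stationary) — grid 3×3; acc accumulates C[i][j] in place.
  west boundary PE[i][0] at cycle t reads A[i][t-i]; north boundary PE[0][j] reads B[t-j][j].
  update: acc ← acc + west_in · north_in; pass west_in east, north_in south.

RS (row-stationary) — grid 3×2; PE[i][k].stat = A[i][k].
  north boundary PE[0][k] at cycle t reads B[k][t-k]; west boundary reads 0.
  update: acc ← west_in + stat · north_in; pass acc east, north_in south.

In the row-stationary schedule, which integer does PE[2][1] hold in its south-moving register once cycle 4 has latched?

Tracing RS — 3×2 array, target PE[2][1]:
  [0] (1,1) acc=0 (h:0 v:0)
  [0] (2,0) acc=0 (h:0 v:0)
  [0] (2,1) acc=0 (h:0 v:0)
  [1] (1,1) acc=0 (h:0 v:0)
  [1] (2,0) acc=0 (h:0 v:0)
  [1] (2,1) acc=0 (h:0 v:0)
  [2] (1,1) acc=72 (h:72 v:5)
  [2] (2,0) acc=81 (h:81 v:9)
  [2] (2,1) acc=0 (h:0 v:0)
  [3] (1,1) acc=39 (h:39 v:3)
  [3] (2,0) acc=36 (h:36 v:4)
  [3] (2,1) acc=96 (h:96 v:5)
  [4] (1,1) acc=42 (h:42 v:4)
  [4] (2,0) acc=18 (h:18 v:2)
  [4] (2,1) acc=45 (h:45 v:3)

register = 3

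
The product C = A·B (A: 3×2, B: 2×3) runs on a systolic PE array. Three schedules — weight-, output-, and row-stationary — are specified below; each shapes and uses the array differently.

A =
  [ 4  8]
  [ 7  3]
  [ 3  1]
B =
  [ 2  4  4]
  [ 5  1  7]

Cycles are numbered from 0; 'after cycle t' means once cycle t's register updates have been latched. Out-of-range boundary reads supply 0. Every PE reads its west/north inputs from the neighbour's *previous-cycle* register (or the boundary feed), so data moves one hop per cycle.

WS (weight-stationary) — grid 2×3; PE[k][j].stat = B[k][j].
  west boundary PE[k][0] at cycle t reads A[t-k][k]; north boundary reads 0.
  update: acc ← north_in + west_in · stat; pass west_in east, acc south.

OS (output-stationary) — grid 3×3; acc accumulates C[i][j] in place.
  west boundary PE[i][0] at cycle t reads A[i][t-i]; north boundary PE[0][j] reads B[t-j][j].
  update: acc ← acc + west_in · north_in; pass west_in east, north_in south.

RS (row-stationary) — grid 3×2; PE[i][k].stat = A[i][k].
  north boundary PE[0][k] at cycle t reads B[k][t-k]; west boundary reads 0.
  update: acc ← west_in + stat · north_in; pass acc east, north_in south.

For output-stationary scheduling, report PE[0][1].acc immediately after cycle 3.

OS on a 3×3 grid — tracing PE[0][1] and its feeders:
  c0 r0c0: 8 / 4 / 2
  c0 r0c1: 0 / 0 / 0
  c1 r0c0: 48 / 8 / 5
  c1 r0c1: 16 / 4 / 4
  c2 r0c0: 48 / 0 / 0
  c2 r0c1: 24 / 8 / 1
  c3 r0c0: 48 / 0 / 0
  c3 r0c1: 24 / 0 / 0

PE[0][1].acc = 24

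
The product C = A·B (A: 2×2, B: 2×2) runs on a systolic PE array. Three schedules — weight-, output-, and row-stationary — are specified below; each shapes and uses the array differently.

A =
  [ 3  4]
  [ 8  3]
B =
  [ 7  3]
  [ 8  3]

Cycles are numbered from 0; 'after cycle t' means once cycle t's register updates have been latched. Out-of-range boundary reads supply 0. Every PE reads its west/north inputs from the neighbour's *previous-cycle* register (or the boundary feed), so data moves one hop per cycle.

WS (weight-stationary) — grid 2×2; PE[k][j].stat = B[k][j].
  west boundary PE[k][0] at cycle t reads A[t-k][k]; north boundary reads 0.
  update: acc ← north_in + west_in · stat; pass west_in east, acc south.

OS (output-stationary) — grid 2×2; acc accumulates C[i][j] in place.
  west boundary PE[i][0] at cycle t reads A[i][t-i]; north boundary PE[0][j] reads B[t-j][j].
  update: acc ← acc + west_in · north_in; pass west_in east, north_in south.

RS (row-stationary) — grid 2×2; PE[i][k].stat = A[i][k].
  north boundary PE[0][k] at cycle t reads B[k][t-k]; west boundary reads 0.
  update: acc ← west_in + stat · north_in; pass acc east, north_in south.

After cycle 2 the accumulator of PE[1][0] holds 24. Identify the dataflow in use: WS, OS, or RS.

WS (2×2 grid), PE[1][0]:
  [0] (1,0) acc=0 (h:0 v:0)
  [1] (1,0) acc=53 (h:4 v:53)
  [2] (1,0) acc=80 (h:3 v:80)
OS (2×2 grid), PE[1][0]:
  [0] (1,0) acc=0 (h:0 v:0)
  [1] (1,0) acc=56 (h:8 v:7)
  [2] (1,0) acc=80 (h:3 v:8)
RS (2×2 grid), PE[1][0]:
  [0] (1,0) acc=0 (h:0 v:0)
  [1] (1,0) acc=56 (h:56 v:7)
  [2] (1,0) acc=24 (h:24 v:3)

dataflow = RS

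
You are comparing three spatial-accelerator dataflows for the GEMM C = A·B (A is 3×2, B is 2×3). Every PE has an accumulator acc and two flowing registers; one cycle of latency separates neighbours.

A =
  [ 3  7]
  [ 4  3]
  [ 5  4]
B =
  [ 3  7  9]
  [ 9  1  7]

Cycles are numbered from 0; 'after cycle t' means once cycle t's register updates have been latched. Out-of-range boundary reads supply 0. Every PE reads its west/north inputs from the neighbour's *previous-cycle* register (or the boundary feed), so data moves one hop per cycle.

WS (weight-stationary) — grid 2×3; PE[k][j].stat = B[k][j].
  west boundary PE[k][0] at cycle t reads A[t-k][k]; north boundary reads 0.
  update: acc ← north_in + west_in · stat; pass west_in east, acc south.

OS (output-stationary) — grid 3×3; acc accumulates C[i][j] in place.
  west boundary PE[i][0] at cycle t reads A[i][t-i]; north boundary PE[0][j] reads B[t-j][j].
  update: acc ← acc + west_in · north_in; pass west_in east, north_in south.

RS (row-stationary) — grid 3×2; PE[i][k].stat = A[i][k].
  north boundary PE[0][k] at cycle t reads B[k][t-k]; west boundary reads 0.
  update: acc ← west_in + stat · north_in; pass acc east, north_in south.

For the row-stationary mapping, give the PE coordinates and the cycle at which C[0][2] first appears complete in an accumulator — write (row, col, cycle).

(row, col, cycle) = (0, 1, 3)

Under RS, C[0][2] lands at PE[0][1]:
  cycle 0: PE[0][1] → acc 0, east 0, south 0
  cycle 1: PE[0][1] → acc 72, east 72, south 9
  cycle 2: PE[0][1] → acc 28, east 28, south 1
  cycle 3: PE[0][1] → acc 76, east 76, south 7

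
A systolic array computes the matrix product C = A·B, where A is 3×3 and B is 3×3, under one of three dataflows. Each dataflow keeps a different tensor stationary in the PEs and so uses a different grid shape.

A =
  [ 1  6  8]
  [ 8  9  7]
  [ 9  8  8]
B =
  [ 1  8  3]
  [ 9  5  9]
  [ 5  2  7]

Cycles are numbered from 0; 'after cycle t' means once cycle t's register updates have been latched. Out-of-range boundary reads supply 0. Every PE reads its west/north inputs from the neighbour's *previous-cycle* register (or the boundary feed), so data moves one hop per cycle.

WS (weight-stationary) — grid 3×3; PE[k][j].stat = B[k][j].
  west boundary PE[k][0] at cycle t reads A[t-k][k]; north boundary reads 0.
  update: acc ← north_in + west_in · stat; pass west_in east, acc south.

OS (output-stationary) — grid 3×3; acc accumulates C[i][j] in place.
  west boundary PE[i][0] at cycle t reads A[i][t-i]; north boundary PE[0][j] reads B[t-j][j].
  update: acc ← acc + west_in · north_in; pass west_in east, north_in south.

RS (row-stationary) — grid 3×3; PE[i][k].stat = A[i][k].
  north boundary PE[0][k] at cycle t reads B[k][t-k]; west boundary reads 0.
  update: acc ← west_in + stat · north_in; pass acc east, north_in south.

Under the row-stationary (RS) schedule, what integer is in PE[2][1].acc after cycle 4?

PE[2][1].acc = 112

Tracing RS — 3×3 array, target PE[2][1]:
  after 0 — PE[1][1] acc=0, pass-E 0, pass-S 0
  after 0 — PE[2][0] acc=0, pass-E 0, pass-S 0
  after 0 — PE[2][1] acc=0, pass-E 0, pass-S 0
  after 1 — PE[1][1] acc=0, pass-E 0, pass-S 0
  after 1 — PE[2][0] acc=0, pass-E 0, pass-S 0
  after 1 — PE[2][1] acc=0, pass-E 0, pass-S 0
  after 2 — PE[1][1] acc=89, pass-E 89, pass-S 9
  after 2 — PE[2][0] acc=9, pass-E 9, pass-S 1
  after 2 — PE[2][1] acc=0, pass-E 0, pass-S 0
  after 3 — PE[1][1] acc=109, pass-E 109, pass-S 5
  after 3 — PE[2][0] acc=72, pass-E 72, pass-S 8
  after 3 — PE[2][1] acc=81, pass-E 81, pass-S 9
  after 4 — PE[1][1] acc=105, pass-E 105, pass-S 9
  after 4 — PE[2][0] acc=27, pass-E 27, pass-S 3
  after 4 — PE[2][1] acc=112, pass-E 112, pass-S 5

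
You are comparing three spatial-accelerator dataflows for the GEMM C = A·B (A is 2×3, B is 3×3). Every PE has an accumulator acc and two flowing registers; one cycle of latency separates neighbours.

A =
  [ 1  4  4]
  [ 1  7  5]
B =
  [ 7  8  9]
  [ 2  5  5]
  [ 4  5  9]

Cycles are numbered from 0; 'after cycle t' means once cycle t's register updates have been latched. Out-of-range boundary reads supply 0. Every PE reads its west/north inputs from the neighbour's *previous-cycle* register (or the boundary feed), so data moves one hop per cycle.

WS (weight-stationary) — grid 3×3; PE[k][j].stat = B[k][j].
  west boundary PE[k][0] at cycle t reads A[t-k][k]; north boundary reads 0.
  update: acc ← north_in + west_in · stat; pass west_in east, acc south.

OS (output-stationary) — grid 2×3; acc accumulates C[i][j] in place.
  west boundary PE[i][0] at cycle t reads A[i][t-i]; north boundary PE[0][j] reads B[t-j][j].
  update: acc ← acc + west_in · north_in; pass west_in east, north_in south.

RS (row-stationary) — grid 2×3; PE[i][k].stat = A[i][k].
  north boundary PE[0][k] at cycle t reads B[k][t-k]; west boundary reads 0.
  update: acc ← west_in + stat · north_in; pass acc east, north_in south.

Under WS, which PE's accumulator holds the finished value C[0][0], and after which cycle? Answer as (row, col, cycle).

WS — PE[2][0] is where C[0][0] collects:
  c0 r2c0: 0 / 0 / 0
  c1 r2c0: 0 / 0 / 0
  c2 r2c0: 31 / 4 / 31

(row, col, cycle) = (2, 0, 2)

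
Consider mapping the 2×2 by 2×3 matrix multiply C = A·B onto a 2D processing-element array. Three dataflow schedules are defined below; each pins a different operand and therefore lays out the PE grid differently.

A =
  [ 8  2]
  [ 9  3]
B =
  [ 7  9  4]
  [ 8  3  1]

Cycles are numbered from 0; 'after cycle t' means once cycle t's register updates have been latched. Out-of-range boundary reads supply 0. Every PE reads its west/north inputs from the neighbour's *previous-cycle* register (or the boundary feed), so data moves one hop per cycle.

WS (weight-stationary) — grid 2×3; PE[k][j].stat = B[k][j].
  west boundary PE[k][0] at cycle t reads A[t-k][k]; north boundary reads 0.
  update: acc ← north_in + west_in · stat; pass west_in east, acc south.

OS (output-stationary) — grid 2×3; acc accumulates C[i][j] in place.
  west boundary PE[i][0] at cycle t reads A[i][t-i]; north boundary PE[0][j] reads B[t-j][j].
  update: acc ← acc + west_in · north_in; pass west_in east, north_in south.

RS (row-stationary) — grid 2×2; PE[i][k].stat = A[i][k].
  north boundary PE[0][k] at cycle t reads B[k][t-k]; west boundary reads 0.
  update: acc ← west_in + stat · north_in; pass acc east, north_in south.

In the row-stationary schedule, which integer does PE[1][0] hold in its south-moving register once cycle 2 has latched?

RS on a 2×2 grid — tracing PE[1][0] and its feeders:
  cycle 0: PE[0][0] → acc 56, east 56, south 7
  cycle 0: PE[1][0] → acc 0, east 0, south 0
  cycle 1: PE[0][0] → acc 72, east 72, south 9
  cycle 1: PE[1][0] → acc 63, east 63, south 7
  cycle 2: PE[0][0] → acc 32, east 32, south 4
  cycle 2: PE[1][0] → acc 81, east 81, south 9

register = 9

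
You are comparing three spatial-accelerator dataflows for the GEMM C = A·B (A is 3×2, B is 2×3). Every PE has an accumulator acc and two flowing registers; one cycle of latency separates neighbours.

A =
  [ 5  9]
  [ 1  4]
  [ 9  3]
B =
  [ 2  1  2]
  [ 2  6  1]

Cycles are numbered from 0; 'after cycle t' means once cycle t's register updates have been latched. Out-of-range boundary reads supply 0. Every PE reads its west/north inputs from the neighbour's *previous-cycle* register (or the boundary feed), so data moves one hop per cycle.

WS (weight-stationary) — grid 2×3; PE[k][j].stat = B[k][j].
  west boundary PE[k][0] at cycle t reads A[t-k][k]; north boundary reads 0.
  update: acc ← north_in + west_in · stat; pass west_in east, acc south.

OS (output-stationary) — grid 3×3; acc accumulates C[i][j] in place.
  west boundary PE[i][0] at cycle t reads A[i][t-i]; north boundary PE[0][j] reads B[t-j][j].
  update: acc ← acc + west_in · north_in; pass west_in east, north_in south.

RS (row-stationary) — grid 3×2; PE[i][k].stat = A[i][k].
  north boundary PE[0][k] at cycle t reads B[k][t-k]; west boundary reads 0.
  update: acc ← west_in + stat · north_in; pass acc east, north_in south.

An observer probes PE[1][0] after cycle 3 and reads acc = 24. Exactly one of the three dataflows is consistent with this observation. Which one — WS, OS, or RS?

dataflow = WS

— WS: 2×3; PE[1][0] trace:
  c0 r1c0: 0 / 0 / 0
  c1 r1c0: 28 / 9 / 28
  c2 r1c0: 10 / 4 / 10
  c3 r1c0: 24 / 3 / 24
— OS: 3×3; PE[1][0] trace:
  c0 r1c0: 0 / 0 / 0
  c1 r1c0: 2 / 1 / 2
  c2 r1c0: 10 / 4 / 2
  c3 r1c0: 10 / 0 / 0
— RS: 3×2; PE[1][0] trace:
  c0 r1c0: 0 / 0 / 0
  c1 r1c0: 2 / 2 / 2
  c2 r1c0: 1 / 1 / 1
  c3 r1c0: 2 / 2 / 2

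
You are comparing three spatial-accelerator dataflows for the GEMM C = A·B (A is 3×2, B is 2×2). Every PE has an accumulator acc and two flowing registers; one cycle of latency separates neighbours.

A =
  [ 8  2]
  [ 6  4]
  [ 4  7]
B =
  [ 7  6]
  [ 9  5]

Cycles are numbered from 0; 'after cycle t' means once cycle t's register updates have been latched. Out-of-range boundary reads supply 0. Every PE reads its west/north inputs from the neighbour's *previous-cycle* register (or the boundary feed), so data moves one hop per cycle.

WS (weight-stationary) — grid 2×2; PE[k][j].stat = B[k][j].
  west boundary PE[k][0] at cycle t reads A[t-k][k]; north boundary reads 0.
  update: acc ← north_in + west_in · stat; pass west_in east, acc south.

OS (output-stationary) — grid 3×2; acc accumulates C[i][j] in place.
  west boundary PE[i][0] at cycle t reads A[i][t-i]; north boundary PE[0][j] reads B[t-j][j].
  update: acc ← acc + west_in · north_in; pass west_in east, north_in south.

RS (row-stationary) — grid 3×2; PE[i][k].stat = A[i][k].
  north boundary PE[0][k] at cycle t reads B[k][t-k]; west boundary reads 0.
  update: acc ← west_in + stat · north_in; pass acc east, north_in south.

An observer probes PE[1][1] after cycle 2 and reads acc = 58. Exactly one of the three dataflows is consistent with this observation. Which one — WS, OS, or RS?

WS (2×2 grid), PE[1][1]:
  after 0 — PE[1][1] acc=0, pass-E 0, pass-S 0
  after 1 — PE[1][1] acc=0, pass-E 0, pass-S 0
  after 2 — PE[1][1] acc=58, pass-E 2, pass-S 58
OS (3×2 grid), PE[1][1]:
  after 0 — PE[1][1] acc=0, pass-E 0, pass-S 0
  after 1 — PE[1][1] acc=0, pass-E 0, pass-S 0
  after 2 — PE[1][1] acc=36, pass-E 6, pass-S 6
RS (3×2 grid), PE[1][1]:
  after 0 — PE[1][1] acc=0, pass-E 0, pass-S 0
  after 1 — PE[1][1] acc=0, pass-E 0, pass-S 0
  after 2 — PE[1][1] acc=78, pass-E 78, pass-S 9

dataflow = WS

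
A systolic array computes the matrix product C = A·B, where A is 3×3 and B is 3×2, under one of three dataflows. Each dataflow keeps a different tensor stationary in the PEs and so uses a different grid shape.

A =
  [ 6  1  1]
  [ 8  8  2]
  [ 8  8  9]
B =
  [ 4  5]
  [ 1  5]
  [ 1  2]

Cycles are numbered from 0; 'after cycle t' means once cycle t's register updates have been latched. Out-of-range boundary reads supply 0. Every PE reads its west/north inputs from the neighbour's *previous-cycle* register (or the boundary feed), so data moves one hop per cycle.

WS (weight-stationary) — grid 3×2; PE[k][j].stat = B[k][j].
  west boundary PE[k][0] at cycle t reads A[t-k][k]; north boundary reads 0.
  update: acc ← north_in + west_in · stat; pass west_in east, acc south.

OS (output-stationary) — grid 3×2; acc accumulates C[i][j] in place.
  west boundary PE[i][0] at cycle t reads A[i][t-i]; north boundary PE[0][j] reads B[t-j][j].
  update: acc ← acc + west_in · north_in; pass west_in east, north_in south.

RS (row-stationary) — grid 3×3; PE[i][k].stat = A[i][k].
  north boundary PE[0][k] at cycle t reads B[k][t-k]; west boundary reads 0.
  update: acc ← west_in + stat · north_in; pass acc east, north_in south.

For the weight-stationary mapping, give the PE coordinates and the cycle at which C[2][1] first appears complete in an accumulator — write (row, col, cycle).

(row, col, cycle) = (2, 1, 5)

Under WS, C[2][1] lands at PE[2][1]:
  [0] (2,1) acc=0 (h:0 v:0)
  [1] (2,1) acc=0 (h:0 v:0)
  [2] (2,1) acc=0 (h:0 v:0)
  [3] (2,1) acc=37 (h:1 v:37)
  [4] (2,1) acc=84 (h:2 v:84)
  [5] (2,1) acc=98 (h:9 v:98)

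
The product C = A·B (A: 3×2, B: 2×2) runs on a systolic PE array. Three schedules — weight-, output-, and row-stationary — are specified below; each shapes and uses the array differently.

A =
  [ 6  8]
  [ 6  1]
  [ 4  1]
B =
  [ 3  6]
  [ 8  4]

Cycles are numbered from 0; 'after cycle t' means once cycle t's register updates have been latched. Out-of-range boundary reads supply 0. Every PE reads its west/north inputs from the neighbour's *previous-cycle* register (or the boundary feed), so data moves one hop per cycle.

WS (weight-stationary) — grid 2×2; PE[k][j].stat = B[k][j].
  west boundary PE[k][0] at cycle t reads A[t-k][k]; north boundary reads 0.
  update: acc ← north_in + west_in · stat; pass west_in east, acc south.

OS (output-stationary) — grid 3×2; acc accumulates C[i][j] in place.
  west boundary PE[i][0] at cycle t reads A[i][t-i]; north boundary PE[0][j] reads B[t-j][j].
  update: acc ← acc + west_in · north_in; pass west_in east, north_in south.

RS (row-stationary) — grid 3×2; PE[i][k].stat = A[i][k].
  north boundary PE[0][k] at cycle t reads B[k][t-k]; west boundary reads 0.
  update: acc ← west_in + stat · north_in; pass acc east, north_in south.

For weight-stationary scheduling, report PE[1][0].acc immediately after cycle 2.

PE[1][0].acc = 26

WS 2×2: PE[1][0] cycle-by-cycle (with neighbour feeds):
  [0] (0,0) acc=18 (h:6 v:18)
  [0] (1,0) acc=0 (h:0 v:0)
  [1] (0,0) acc=18 (h:6 v:18)
  [1] (1,0) acc=82 (h:8 v:82)
  [2] (0,0) acc=12 (h:4 v:12)
  [2] (1,0) acc=26 (h:1 v:26)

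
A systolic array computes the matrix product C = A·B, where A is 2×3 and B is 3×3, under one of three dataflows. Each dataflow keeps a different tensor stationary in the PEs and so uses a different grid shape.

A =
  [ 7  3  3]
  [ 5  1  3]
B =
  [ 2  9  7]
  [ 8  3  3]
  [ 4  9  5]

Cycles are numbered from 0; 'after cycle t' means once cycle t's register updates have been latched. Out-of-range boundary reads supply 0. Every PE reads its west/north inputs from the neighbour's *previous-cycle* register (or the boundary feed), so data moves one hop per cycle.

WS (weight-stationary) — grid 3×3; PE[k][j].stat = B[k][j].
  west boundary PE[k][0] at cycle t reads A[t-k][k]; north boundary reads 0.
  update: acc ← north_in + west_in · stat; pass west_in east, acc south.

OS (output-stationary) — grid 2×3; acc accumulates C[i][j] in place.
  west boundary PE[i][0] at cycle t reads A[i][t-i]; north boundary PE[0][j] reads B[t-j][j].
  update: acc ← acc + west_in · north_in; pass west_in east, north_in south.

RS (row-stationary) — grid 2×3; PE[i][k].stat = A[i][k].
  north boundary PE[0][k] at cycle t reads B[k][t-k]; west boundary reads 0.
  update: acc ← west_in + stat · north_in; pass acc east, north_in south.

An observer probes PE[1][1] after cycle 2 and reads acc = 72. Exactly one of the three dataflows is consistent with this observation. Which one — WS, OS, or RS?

WS (3×3 grid), PE[1][1]:
  cycle 0: PE[1][1] → acc 0, east 0, south 0
  cycle 1: PE[1][1] → acc 0, east 0, south 0
  cycle 2: PE[1][1] → acc 72, east 3, south 72
OS (2×3 grid), PE[1][1]:
  cycle 0: PE[1][1] → acc 0, east 0, south 0
  cycle 1: PE[1][1] → acc 0, east 0, south 0
  cycle 2: PE[1][1] → acc 45, east 5, south 9
RS (2×3 grid), PE[1][1]:
  cycle 0: PE[1][1] → acc 0, east 0, south 0
  cycle 1: PE[1][1] → acc 0, east 0, south 0
  cycle 2: PE[1][1] → acc 18, east 18, south 8

dataflow = WS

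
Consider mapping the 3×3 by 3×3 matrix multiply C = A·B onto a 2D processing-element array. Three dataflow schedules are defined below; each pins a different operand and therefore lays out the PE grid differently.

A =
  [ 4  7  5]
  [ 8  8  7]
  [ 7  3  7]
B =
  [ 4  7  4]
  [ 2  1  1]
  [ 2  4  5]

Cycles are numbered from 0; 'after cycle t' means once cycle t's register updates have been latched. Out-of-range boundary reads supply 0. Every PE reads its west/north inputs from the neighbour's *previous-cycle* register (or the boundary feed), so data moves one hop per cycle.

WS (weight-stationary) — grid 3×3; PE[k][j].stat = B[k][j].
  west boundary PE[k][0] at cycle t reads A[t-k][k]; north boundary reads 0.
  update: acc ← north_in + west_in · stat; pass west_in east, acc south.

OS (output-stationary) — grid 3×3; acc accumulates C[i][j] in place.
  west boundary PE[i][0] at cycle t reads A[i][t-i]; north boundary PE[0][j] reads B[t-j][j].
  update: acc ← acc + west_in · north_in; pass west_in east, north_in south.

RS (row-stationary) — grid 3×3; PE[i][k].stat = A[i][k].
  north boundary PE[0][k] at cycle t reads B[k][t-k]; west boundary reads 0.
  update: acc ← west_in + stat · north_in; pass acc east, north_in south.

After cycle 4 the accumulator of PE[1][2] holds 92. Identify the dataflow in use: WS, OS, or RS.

dataflow = RS

Under WS (3×3), PE[1][2]:
  0: (1,2).acc=0  regs=<0,0>
  1: (1,2).acc=0  regs=<0,0>
  2: (1,2).acc=0  regs=<0,0>
  3: (1,2).acc=23  regs=<7,23>
  4: (1,2).acc=40  regs=<8,40>
Under OS (3×3), PE[1][2]:
  0: (1,2).acc=0  regs=<0,0>
  1: (1,2).acc=0  regs=<0,0>
  2: (1,2).acc=0  regs=<0,0>
  3: (1,2).acc=32  regs=<8,4>
  4: (1,2).acc=40  regs=<8,1>
Under RS (3×3), PE[1][2]:
  0: (1,2).acc=0  regs=<0,0>
  1: (1,2).acc=0  regs=<0,0>
  2: (1,2).acc=0  regs=<0,0>
  3: (1,2).acc=62  regs=<62,2>
  4: (1,2).acc=92  regs=<92,4>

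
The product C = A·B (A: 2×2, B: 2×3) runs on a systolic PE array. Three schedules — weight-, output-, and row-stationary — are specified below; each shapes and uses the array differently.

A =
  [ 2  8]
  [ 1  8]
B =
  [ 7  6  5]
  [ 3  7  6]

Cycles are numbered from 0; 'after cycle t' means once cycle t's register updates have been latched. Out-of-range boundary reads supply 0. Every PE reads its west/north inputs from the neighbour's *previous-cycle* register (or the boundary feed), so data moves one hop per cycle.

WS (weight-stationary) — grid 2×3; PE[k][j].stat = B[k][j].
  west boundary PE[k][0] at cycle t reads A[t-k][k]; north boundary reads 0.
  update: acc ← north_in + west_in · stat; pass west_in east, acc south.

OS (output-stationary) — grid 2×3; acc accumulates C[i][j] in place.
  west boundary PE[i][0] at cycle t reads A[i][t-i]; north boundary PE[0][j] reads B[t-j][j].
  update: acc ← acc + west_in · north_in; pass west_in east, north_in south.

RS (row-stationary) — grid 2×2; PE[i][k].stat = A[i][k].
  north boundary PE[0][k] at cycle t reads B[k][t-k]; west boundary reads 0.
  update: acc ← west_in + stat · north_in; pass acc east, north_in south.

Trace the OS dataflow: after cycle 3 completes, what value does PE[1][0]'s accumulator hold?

PE[1][0].acc = 31

Tracing OS — 2×3 array, target PE[1][0]:
  0: (0,0).acc=14  regs=<2,7>
  0: (1,0).acc=0  regs=<0,0>
  1: (0,0).acc=38  regs=<8,3>
  1: (1,0).acc=7  regs=<1,7>
  2: (0,0).acc=38  regs=<0,0>
  2: (1,0).acc=31  regs=<8,3>
  3: (0,0).acc=38  regs=<0,0>
  3: (1,0).acc=31  regs=<0,0>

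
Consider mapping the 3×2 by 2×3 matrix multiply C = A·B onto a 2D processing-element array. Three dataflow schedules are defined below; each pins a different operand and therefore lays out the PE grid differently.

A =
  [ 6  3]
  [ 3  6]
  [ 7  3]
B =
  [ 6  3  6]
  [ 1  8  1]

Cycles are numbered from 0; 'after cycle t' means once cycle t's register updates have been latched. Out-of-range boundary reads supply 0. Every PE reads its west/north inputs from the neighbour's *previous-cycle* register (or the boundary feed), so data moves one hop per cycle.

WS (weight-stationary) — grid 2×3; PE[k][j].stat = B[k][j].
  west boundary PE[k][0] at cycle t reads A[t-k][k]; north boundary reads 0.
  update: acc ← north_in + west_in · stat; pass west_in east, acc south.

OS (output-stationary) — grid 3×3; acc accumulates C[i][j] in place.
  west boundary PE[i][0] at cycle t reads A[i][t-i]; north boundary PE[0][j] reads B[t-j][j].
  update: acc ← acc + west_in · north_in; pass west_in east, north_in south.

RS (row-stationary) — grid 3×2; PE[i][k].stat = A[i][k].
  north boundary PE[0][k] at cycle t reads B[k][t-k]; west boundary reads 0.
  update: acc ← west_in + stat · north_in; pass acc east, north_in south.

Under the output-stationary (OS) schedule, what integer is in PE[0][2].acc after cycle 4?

PE[0][2].acc = 39

OS on a 3×3 grid — tracing PE[0][2] and its feeders:
  c0 r0c1: 0 / 0 / 0
  c0 r0c2: 0 / 0 / 0
  c1 r0c1: 18 / 6 / 3
  c1 r0c2: 0 / 0 / 0
  c2 r0c1: 42 / 3 / 8
  c2 r0c2: 36 / 6 / 6
  c3 r0c1: 42 / 0 / 0
  c3 r0c2: 39 / 3 / 1
  c4 r0c1: 42 / 0 / 0
  c4 r0c2: 39 / 0 / 0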